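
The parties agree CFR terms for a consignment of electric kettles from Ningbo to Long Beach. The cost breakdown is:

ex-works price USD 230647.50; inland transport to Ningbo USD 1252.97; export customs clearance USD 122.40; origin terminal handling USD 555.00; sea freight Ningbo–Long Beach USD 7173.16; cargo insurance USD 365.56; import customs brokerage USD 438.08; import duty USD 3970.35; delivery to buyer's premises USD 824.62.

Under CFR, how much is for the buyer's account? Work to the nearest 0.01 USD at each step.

Buyer's account: USD 5598.61

CFR: the seller pays costs through ocean freight to the destination port, but not insurance.
Seller's account: goods 230647.50 + inland to port 1252.97 + export clearance 122.40 + origin terminal 555.00 + freight 7173.16 = 239751.03
Buyer's account: insurance 365.56 + brokerage 438.08 + duty 3970.35 + delivery 824.62 = 5598.61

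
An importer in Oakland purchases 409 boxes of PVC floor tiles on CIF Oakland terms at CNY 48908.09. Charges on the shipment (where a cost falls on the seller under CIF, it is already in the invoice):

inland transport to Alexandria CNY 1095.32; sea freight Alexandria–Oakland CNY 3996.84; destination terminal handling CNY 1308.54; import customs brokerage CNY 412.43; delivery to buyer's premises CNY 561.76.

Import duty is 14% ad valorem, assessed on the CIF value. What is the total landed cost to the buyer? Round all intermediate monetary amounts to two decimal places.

CIF: the seller pays costs through ocean freight and marine insurance to the destination port.
Already in the invoice (seller's account under CIF): inland to port, freight — exclude.
The CIF price already equals the CIF value: 48908.09
Import duty = 48908.09 × 14% = 6847.13
Buyer bears: destination terminal 1308.54 + brokerage 412.43 + delivery 561.76 + duty 6847.13 = 9129.86
Landed cost = invoice 48908.09 + 9129.86 = 58037.95

Total landed cost: CNY 58037.95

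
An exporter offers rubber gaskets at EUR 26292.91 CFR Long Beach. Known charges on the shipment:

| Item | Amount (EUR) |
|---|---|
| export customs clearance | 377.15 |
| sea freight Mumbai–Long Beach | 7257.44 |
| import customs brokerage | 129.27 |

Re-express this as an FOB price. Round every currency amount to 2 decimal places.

FOB price: EUR 19035.47

Not relevant to the conversion: export clearance — on the seller under both CFR and FOB; already in the CFR price and stays in the FOB price. brokerage — on the buyer under both terms; not part of either seller's price.
From CFR to FOB, the seller no longer bears: freight.
FOB price = 26292.91 − 7257.44 = 19035.47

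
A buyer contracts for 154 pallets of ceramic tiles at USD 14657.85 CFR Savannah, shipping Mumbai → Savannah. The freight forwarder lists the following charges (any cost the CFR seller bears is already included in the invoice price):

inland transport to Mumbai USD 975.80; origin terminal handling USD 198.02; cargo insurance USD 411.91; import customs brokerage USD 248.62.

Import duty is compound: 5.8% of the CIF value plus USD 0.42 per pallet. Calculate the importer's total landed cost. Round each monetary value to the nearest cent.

CFR: the seller pays costs through ocean freight to the destination port, but not insurance.
Already in the invoice (seller's account under CFR): inland to port, origin terminal — exclude.
CIF value = CFR price + insurance = 14657.85 + 411.91 = 15069.76
Ad valorem component: 15069.76 × 5.8% = 874.05
Specific component: 154 × 0.42 = 64.68
Import duty = 874.05 + 64.68 = 938.73
Buyer bears: insurance 411.91 + brokerage 248.62 + duty 938.73 = 1599.26
Landed cost = invoice 14657.85 + 1599.26 = 16257.11

Total landed cost: USD 16257.11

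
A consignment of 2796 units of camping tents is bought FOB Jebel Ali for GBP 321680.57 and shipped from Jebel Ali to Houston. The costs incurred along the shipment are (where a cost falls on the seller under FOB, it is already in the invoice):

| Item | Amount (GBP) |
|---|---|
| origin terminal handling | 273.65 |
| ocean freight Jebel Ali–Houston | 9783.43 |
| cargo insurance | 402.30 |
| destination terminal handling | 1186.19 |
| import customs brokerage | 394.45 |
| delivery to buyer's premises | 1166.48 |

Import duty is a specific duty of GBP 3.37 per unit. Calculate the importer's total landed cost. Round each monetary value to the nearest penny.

FOB: the seller bears costs until goods are on board at the origin port; the buyer bears freight, insurance and all costs thereafter.
Already in the invoice (seller's account under FOB): origin terminal — exclude.
CIF value = FOB price + freight + insurance = 321680.57 + 9783.43 + 402.30 = 331866.30
Import duty = 2796 × 3.37 = 9422.52
Buyer bears: freight 9783.43 + insurance 402.30 + destination terminal 1186.19 + brokerage 394.45 + delivery 1166.48 + duty 9422.52 = 22355.37
Landed cost = invoice 321680.57 + 22355.37 = 344035.94

Total landed cost: GBP 344035.94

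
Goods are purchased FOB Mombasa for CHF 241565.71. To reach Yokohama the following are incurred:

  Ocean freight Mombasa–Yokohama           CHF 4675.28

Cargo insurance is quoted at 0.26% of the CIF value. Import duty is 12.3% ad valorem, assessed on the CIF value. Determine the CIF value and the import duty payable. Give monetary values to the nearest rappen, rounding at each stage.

Let C be the CIF value. C = FOB price + freight + 0.26% × C
C − 0.26% × C = 241565.71 + 4675.28
0.9974 × C = 246240.99
C = 246240.99 / 0.9974 = 246882.89
Insurance premium = 0.26% × 246882.89 = 641.90
Import duty = 246882.89 × 12.3% = 30366.60

CIF value: CHF 246882.89; import duty: CHF 30366.60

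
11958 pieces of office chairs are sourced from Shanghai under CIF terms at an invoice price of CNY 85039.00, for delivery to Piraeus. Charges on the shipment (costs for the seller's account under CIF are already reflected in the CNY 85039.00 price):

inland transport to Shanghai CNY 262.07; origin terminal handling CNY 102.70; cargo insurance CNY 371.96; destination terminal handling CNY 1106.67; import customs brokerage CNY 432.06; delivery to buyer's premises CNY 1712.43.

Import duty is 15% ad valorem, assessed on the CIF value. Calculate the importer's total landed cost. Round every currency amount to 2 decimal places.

Total landed cost: CNY 101046.01

CIF: the seller pays costs through ocean freight and marine insurance to the destination port.
Already in the invoice (seller's account under CIF): inland to port, origin terminal, insurance — exclude.
The CIF price already equals the CIF value: 85039.00
Import duty = 85039.00 × 15% = 12755.85
Buyer bears: destination terminal 1106.67 + brokerage 432.06 + delivery 1712.43 + duty 12755.85 = 16007.01
Landed cost = invoice 85039.00 + 16007.01 = 101046.01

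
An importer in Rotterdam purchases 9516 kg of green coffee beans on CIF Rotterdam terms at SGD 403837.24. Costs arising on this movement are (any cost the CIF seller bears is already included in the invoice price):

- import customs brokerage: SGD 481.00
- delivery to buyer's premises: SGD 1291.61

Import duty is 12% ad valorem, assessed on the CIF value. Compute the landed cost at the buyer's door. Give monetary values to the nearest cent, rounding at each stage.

CIF: the seller pays costs through ocean freight and marine insurance to the destination port.
The CIF price already equals the CIF value: 403837.24
Import duty = 403837.24 × 12% = 48460.47
Buyer bears: brokerage 481.00 + delivery 1291.61 + duty 48460.47 = 50233.08
Landed cost = invoice 403837.24 + 50233.08 = 454070.32

Total landed cost: SGD 454070.32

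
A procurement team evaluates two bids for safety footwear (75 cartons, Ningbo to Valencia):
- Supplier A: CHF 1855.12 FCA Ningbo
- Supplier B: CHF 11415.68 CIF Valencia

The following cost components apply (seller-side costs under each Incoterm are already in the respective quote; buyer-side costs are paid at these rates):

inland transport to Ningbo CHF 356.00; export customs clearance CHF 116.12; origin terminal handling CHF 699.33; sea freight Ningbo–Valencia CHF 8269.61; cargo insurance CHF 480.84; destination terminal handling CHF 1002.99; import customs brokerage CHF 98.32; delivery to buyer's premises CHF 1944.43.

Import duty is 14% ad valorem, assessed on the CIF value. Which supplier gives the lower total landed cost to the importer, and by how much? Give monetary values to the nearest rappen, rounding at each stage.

Supplier A is cheaper by CHF 126.29

Supplier A (FCA):
CIF value = FCA price + origin terminal + freight + insurance = 1855.12 + 699.33 + 8269.61 + 480.84 = 11304.90
Import duty = 11304.90 × 14% = 1582.69
Buyer bears (A): 699.33 + 8269.61 + 480.84 + 1002.99 + 98.32 + 1944.43 = 12495.52
Landed cost (A) = invoice 1855.12 + 12495.52 + duty 1582.69 = 15933.33
Supplier B (CIF):
The CIF price already equals the CIF value: 11415.68
Import duty = 11415.68 × 14% = 1598.20
Buyer bears (B): 1002.99 + 98.32 + 1944.43 = 3045.74
Landed cost (B) = invoice 11415.68 + 3045.74 + duty 1598.20 = 16059.62
Difference = |15933.33 − 16059.62| = 126.29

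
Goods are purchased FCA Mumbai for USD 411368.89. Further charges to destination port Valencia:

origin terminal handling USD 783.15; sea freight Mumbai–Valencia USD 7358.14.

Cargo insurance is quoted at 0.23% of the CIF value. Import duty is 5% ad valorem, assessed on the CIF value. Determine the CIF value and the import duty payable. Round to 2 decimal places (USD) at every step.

CIF value: USD 420477.28; import duty: USD 21023.86

Let C be the CIF value. C = FCA price + pre-shipment costs + freight + 0.23% × C
C − 0.23% × C = 411368.89 + 783.15 + 7358.14
0.9977 × C = 419510.18
C = 419510.18 / 0.9977 = 420477.28
Insurance premium = 0.23% × 420477.28 = 967.10
Import duty = 420477.28 × 5% = 21023.86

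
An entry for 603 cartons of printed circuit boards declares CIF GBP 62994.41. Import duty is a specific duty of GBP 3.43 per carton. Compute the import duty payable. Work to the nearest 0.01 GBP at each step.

Import duty: GBP 2068.29

Import duty = 603 × 3.43 = 2068.29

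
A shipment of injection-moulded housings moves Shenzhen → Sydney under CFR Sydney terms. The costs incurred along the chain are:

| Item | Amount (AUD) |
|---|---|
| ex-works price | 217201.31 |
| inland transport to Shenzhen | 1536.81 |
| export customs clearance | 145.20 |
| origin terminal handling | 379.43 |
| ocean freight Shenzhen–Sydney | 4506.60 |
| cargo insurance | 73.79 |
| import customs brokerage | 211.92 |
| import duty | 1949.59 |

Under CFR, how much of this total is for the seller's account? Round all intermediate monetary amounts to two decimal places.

Seller's account: AUD 223769.35

CFR: the seller pays costs through ocean freight to the destination port, but not insurance.
Seller's account: goods 217201.31 + inland to port 1536.81 + export clearance 145.20 + origin terminal 379.43 + freight 4506.60 = 223769.35
Buyer's account: insurance 73.79 + brokerage 211.92 + duty 1949.59 = 2235.30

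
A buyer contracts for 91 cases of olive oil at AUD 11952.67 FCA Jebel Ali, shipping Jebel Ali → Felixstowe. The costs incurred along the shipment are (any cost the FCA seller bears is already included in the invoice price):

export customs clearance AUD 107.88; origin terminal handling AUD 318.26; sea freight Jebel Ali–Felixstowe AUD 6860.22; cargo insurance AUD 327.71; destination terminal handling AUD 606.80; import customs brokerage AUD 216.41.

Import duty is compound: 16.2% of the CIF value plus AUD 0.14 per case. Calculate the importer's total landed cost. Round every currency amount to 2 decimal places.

Total landed cost: AUD 23447.15

FCA: the seller delivers export-cleared goods to the carrier; the buyer bears costs from that point.
Already in the invoice (seller's account under FCA): export clearance — exclude.
CIF value = FCA price + origin terminal + freight + insurance = 11952.67 + 318.26 + 6860.22 + 327.71 = 19458.86
Ad valorem component: 19458.86 × 16.2% = 3152.34
Specific component: 91 × 0.14 = 12.74
Import duty = 3152.34 + 12.74 = 3165.08
Buyer bears: origin terminal 318.26 + freight 6860.22 + insurance 327.71 + destination terminal 606.80 + brokerage 216.41 + duty 3165.08 = 11494.48
Landed cost = invoice 11952.67 + 11494.48 = 23447.15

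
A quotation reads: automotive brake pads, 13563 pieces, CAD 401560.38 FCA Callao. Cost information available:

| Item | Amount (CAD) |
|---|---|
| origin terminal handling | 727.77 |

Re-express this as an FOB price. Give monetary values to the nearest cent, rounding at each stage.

FOB price: CAD 402288.15

From FCA to FOB, the seller additionally bears: origin terminal.
FOB price = 401560.38 + 727.77 = 402288.15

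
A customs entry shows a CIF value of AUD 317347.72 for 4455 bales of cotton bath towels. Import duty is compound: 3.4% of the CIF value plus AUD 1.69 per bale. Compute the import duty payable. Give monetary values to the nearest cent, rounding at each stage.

Import duty: AUD 18318.77

Ad valorem component: 317347.72 × 3.4% = 10789.82
Specific component: 4455 × 1.69 = 7528.95
Import duty = 10789.82 + 7528.95 = 18318.77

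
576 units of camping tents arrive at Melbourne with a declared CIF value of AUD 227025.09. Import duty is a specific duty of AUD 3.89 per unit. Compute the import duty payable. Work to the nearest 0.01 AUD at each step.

Import duty: AUD 2240.64

Import duty = 576 × 3.89 = 2240.64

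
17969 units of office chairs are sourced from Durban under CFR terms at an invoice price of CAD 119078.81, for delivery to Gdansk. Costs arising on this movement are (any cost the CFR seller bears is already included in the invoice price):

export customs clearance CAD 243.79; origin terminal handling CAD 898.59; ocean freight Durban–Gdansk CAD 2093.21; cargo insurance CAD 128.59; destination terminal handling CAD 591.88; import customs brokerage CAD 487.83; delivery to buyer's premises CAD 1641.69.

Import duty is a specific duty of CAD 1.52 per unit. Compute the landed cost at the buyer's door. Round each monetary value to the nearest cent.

Total landed cost: CAD 149241.68

CFR: the seller pays costs through ocean freight to the destination port, but not insurance.
Already in the invoice (seller's account under CFR): export clearance, origin terminal, freight — exclude.
CIF value = CFR price + insurance = 119078.81 + 128.59 = 119207.40
Import duty = 17969 × 1.52 = 27312.88
Buyer bears: insurance 128.59 + destination terminal 591.88 + brokerage 487.83 + delivery 1641.69 + duty 27312.88 = 30162.87
Landed cost = invoice 119078.81 + 30162.87 = 149241.68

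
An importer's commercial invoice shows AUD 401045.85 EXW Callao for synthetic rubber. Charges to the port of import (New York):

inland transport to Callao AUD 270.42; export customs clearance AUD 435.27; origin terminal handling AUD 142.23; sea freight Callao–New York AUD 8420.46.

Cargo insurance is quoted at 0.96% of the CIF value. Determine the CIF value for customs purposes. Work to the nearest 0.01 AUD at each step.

CIF value: AUD 414291.43

Let C be the CIF value. C = EXW price + pre-shipment costs + freight + 0.96% × C
C − 0.96% × C = 401045.85 + 270.42 + 435.27 + 142.23 + 8420.46
0.9904 × C = 410314.23
C = 410314.23 / 0.9904 = 414291.43
Insurance premium = 0.96% × 414291.43 = 3977.20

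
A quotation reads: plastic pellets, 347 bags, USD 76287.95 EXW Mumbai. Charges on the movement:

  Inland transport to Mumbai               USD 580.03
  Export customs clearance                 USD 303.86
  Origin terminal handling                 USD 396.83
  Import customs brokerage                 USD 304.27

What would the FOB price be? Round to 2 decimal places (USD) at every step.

Not relevant to the conversion: brokerage — on the buyer under both terms; not part of either seller's price.
From EXW to FOB, the seller additionally bears: inland to port, export clearance, origin terminal.
FOB price = 76287.95 + 580.03 + 303.86 + 396.83 = 77568.67

FOB price: USD 77568.67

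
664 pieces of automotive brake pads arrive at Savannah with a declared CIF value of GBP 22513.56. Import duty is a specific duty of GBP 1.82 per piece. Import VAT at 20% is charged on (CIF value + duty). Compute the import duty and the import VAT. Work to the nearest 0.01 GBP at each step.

Import duty: GBP 1208.48; import VAT: GBP 4744.41

Import duty = 664 × 1.82 = 1208.48
VAT base = CIF + duty = 22513.56 + 1208.48 = 23722.04
Import VAT = 23722.04 × 20% = 4744.41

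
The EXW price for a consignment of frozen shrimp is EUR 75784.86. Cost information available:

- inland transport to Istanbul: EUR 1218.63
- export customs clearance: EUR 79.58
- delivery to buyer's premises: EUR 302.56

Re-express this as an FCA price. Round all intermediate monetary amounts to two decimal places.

FCA price: EUR 77083.07

Not relevant to the conversion: delivery — on the buyer under both terms; not part of either seller's price.
From EXW to FCA, the seller additionally bears: inland to port, export clearance.
FCA price = 75784.86 + 1218.63 + 79.58 = 77083.07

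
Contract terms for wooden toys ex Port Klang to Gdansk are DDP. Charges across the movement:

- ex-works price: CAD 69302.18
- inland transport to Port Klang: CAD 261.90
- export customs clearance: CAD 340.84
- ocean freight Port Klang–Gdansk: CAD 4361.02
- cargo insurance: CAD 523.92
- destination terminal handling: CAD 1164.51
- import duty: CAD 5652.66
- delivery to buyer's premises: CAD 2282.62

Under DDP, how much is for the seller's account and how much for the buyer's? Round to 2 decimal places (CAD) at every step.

DDP: the seller bears all costs including import duty.
Seller's account: goods 69302.18 + inland to port 261.90 + export clearance 340.84 + freight 4361.02 + insurance 523.92 + destination terminal 1164.51 + duty 5652.66 + delivery 2282.62 = 83889.65
Buyer's account: 0.00

Seller: CAD 83889.65; buyer: CAD 0.00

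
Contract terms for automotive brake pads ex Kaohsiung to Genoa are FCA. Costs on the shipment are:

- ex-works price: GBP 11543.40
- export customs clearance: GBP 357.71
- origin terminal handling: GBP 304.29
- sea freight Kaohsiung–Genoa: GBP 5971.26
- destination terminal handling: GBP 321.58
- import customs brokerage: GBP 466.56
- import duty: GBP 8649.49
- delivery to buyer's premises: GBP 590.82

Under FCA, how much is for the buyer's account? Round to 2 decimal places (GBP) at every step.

Buyer's account: GBP 16304.00

FCA: the seller delivers export-cleared goods to the carrier; the buyer bears costs from that point.
Seller's account: goods 11543.40 + export clearance 357.71 = 11901.11
Buyer's account: origin terminal 304.29 + freight 5971.26 + destination terminal 321.58 + brokerage 466.56 + duty 8649.49 + delivery 590.82 = 16304.00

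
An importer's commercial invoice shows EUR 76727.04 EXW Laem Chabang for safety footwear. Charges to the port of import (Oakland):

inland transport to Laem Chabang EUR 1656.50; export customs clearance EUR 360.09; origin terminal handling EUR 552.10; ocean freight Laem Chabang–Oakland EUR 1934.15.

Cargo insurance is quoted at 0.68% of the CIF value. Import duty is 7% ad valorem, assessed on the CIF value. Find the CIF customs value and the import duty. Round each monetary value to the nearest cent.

Let C be the CIF value. C = EXW price + pre-shipment costs + freight + 0.68% × C
C − 0.68% × C = 76727.04 + 1656.50 + 360.09 + 552.10 + 1934.15
0.9932 × C = 81229.88
C = 81229.88 / 0.9932 = 81786.02
Insurance premium = 0.68% × 81786.02 = 556.14
Import duty = 81786.02 × 7% = 5725.02

CIF value: EUR 81786.02; import duty: EUR 5725.02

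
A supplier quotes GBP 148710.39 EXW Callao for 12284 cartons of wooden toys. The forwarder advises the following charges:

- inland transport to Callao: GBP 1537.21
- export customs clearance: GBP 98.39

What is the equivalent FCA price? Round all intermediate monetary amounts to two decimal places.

FCA price: GBP 150345.99

From EXW to FCA, the seller additionally bears: inland to port, export clearance.
FCA price = 148710.39 + 1537.21 + 98.39 = 150345.99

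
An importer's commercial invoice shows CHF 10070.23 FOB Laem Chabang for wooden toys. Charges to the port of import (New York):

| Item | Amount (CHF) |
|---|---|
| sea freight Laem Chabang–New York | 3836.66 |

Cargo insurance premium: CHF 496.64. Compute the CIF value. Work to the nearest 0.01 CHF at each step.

CIF value: CHF 14403.53

CIF = FOB price + freight + insurance
CIF = 10070.23 + 3836.66 + 496.64 = 14403.53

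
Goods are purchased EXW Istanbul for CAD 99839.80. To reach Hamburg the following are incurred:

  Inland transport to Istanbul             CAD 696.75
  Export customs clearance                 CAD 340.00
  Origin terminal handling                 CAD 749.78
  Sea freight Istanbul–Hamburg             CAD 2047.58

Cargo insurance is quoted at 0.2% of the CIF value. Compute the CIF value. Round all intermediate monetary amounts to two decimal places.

CIF value: CAD 103881.67

Let C be the CIF value. C = EXW price + pre-shipment costs + freight + 0.2% × C
C − 0.2% × C = 99839.80 + 696.75 + 340.00 + 749.78 + 2047.58
0.998 × C = 103673.91
C = 103673.91 / 0.998 = 103881.67
Insurance premium = 0.2% × 103881.67 = 207.76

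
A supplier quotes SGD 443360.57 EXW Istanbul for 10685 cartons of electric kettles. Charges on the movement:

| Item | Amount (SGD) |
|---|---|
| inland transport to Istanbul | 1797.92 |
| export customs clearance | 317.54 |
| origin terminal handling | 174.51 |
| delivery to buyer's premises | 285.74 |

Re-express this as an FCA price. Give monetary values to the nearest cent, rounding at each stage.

Not relevant to the conversion: delivery, origin terminal — on the buyer under both terms; not part of either seller's price.
From EXW to FCA, the seller additionally bears: inland to port, export clearance.
FCA price = 443360.57 + 1797.92 + 317.54 = 445476.03

FCA price: SGD 445476.03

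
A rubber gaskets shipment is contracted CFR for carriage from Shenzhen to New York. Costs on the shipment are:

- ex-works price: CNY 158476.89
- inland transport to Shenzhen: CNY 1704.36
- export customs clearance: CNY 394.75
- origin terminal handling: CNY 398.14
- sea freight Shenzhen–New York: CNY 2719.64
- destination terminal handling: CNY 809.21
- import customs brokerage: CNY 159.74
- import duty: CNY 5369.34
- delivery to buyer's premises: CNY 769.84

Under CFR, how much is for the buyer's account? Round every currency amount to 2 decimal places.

Buyer's account: CNY 7108.13

CFR: the seller pays costs through ocean freight to the destination port, but not insurance.
Seller's account: goods 158476.89 + inland to port 1704.36 + export clearance 394.75 + origin terminal 398.14 + freight 2719.64 = 163693.78
Buyer's account: destination terminal 809.21 + brokerage 159.74 + duty 5369.34 + delivery 769.84 = 7108.13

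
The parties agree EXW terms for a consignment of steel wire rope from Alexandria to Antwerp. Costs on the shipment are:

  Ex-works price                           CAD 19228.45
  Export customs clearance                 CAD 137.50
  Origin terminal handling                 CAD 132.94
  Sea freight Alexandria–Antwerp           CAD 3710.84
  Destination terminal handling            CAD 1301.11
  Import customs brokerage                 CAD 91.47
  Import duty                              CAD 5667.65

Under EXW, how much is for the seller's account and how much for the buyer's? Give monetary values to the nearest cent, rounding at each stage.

EXW: the seller makes goods available at their premises; the buyer bears all onward costs.
Seller's account: goods 19228.45 = 19228.45
Buyer's account: export clearance 137.50 + origin terminal 132.94 + freight 3710.84 + destination terminal 1301.11 + brokerage 91.47 + duty 5667.65 = 11041.51

Seller: CAD 19228.45; buyer: CAD 11041.51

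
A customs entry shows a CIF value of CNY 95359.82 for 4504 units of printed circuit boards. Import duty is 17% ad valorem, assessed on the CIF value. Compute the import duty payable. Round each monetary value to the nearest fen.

Import duty = 95359.82 × 17% = 16211.17

Import duty: CNY 16211.17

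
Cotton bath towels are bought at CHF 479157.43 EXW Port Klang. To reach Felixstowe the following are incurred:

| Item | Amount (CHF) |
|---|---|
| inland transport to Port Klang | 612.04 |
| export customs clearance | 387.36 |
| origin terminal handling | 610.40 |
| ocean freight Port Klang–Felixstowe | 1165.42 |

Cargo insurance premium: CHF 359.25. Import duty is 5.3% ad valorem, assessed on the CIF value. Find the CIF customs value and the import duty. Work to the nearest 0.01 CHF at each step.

CIF = EXW price + pre-shipment costs + freight + insurance
CIF = 479157.43 + 612.04 + 387.36 + 610.40 + 1165.42 + 359.25 = 482291.90
Import duty = 482291.90 × 5.3% = 25561.47

CIF value: CHF 482291.90; import duty: CHF 25561.47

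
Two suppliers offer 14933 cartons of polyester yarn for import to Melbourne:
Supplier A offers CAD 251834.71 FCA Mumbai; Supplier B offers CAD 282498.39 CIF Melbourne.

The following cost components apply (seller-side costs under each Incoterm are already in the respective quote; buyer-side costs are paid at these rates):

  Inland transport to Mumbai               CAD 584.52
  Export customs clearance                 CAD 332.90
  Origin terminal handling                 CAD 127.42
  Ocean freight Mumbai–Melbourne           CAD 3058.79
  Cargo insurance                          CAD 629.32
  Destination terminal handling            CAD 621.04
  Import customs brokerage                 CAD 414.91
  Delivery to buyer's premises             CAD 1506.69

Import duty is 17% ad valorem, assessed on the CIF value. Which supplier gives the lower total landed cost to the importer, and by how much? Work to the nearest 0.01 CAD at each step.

Supplier A (FCA):
CIF value = FCA price + origin terminal + freight + insurance = 251834.71 + 127.42 + 3058.79 + 629.32 = 255650.24
Import duty = 255650.24 × 17% = 43460.54
Buyer bears (A): 127.42 + 3058.79 + 629.32 + 621.04 + 414.91 + 1506.69 = 6358.17
Landed cost (A) = invoice 251834.71 + 6358.17 + duty 43460.54 = 301653.42
Supplier B (CIF):
The CIF price already equals the CIF value: 282498.39
Import duty = 282498.39 × 17% = 48024.73
Buyer bears (B): 621.04 + 414.91 + 1506.69 = 2542.64
Landed cost (B) = invoice 282498.39 + 2542.64 + duty 48024.73 = 333065.76
Difference = |301653.42 − 333065.76| = 31412.34

Supplier A is cheaper by CAD 31412.34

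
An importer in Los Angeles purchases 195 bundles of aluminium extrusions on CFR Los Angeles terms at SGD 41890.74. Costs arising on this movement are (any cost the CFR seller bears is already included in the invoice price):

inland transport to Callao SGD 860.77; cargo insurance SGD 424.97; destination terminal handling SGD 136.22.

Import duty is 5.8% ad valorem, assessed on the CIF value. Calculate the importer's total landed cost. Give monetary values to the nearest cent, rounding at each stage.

Total landed cost: SGD 44906.24

CFR: the seller pays costs through ocean freight to the destination port, but not insurance.
Already in the invoice (seller's account under CFR): inland to port — exclude.
CIF value = CFR price + insurance = 41890.74 + 424.97 = 42315.71
Import duty = 42315.71 × 5.8% = 2454.31
Buyer bears: insurance 424.97 + destination terminal 136.22 + duty 2454.31 = 3015.50
Landed cost = invoice 41890.74 + 3015.50 = 44906.24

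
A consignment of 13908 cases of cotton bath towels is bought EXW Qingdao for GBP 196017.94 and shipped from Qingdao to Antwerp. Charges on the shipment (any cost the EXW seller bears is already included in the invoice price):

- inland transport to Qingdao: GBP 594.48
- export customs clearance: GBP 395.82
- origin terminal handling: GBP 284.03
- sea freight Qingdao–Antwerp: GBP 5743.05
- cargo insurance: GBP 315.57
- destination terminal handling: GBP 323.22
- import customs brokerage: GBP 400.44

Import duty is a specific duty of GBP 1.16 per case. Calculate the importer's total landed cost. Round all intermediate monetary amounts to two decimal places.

Total landed cost: GBP 220207.83

EXW: the seller makes goods available at their premises; the buyer bears all onward costs.
CIF value = EXW price + inland to port + export clearance + origin terminal + freight + insurance = 196017.94 + 594.48 + 395.82 + 284.03 + 5743.05 + 315.57 = 203350.89
Import duty = 13908 × 1.16 = 16133.28
Buyer bears: inland to port 594.48 + export clearance 395.82 + origin terminal 284.03 + freight 5743.05 + insurance 315.57 + destination terminal 323.22 + brokerage 400.44 + duty 16133.28 = 24189.89
Landed cost = invoice 196017.94 + 24189.89 = 220207.83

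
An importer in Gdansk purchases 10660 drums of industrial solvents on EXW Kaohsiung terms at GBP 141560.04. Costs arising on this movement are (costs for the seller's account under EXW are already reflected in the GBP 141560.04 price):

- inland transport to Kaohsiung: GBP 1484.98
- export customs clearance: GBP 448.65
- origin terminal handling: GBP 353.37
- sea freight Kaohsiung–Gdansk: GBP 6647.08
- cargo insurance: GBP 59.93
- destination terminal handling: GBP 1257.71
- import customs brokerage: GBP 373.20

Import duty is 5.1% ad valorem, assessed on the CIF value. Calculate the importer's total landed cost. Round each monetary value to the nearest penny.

EXW: the seller makes goods available at their premises; the buyer bears all onward costs.
CIF value = EXW price + inland to port + export clearance + origin terminal + freight + insurance = 141560.04 + 1484.98 + 448.65 + 353.37 + 6647.08 + 59.93 = 150554.05
Import duty = 150554.05 × 5.1% = 7678.26
Buyer bears: inland to port 1484.98 + export clearance 448.65 + origin terminal 353.37 + freight 6647.08 + insurance 59.93 + destination terminal 1257.71 + brokerage 373.20 + duty 7678.26 = 18303.18
Landed cost = invoice 141560.04 + 18303.18 = 159863.22

Total landed cost: GBP 159863.22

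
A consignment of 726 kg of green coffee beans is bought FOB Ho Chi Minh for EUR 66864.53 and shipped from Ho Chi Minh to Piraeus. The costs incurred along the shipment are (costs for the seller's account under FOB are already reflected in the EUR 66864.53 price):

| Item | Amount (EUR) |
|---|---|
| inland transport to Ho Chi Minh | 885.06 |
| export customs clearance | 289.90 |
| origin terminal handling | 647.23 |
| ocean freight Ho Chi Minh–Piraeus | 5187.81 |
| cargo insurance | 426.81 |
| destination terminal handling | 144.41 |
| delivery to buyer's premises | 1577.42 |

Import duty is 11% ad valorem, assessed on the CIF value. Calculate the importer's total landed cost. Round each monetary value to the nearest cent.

FOB: the seller bears costs until goods are on board at the origin port; the buyer bears freight, insurance and all costs thereafter.
Already in the invoice (seller's account under FOB): inland to port, export clearance, origin terminal — exclude.
CIF value = FOB price + freight + insurance = 66864.53 + 5187.81 + 426.81 = 72479.15
Import duty = 72479.15 × 11% = 7972.71
Buyer bears: freight 5187.81 + insurance 426.81 + destination terminal 144.41 + delivery 1577.42 + duty 7972.71 = 15309.16
Landed cost = invoice 66864.53 + 15309.16 = 82173.69

Total landed cost: EUR 82173.69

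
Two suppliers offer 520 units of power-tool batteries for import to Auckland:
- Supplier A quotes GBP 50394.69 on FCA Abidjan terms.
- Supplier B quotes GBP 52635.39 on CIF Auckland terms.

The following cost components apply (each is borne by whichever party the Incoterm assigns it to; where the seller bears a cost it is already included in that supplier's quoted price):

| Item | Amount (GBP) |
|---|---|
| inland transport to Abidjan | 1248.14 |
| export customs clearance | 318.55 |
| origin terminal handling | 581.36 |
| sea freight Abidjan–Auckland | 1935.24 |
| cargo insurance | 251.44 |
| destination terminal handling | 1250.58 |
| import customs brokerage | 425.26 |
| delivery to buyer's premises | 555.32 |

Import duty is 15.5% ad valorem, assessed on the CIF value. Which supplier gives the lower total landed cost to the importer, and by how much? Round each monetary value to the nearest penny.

Supplier B is cheaper by GBP 609.07

Supplier A (FCA):
CIF value = FCA price + origin terminal + freight + insurance = 50394.69 + 581.36 + 1935.24 + 251.44 = 53162.73
Import duty = 53162.73 × 15.5% = 8240.22
Buyer bears (A): 581.36 + 1935.24 + 251.44 + 1250.58 + 425.26 + 555.32 = 4999.20
Landed cost (A) = invoice 50394.69 + 4999.20 + duty 8240.22 = 63634.11
Supplier B (CIF):
The CIF price already equals the CIF value: 52635.39
Import duty = 52635.39 × 15.5% = 8158.49
Buyer bears (B): 1250.58 + 425.26 + 555.32 = 2231.16
Landed cost (B) = invoice 52635.39 + 2231.16 + duty 8158.49 = 63025.04
Difference = |63634.11 − 63025.04| = 609.07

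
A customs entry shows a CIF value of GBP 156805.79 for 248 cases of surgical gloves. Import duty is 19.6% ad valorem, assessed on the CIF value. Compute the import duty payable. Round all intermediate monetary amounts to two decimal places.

Import duty = 156805.79 × 19.6% = 30733.93

Import duty: GBP 30733.93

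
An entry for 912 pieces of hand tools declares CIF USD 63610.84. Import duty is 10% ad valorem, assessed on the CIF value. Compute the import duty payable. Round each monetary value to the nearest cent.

Import duty = 63610.84 × 10% = 6361.08

Import duty: USD 6361.08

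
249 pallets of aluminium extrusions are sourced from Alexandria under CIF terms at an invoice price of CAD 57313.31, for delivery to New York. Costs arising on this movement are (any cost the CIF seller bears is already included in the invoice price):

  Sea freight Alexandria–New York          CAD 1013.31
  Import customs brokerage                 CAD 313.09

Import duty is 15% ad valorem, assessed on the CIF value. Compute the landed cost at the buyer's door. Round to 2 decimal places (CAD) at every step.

Total landed cost: CAD 66223.40

CIF: the seller pays costs through ocean freight and marine insurance to the destination port.
Already in the invoice (seller's account under CIF): freight — exclude.
The CIF price already equals the CIF value: 57313.31
Import duty = 57313.31 × 15% = 8597.00
Buyer bears: brokerage 313.09 + duty 8597.00 = 8910.09
Landed cost = invoice 57313.31 + 8910.09 = 66223.40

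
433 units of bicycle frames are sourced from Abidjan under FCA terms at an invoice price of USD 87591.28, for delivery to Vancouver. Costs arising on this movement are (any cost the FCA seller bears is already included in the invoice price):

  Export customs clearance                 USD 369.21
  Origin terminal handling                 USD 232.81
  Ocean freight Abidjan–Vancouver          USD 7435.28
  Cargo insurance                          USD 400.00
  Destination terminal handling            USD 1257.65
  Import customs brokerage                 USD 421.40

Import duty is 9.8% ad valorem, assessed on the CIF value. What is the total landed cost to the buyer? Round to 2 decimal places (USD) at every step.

FCA: the seller delivers export-cleared goods to the carrier; the buyer bears costs from that point.
Already in the invoice (seller's account under FCA): export clearance — exclude.
CIF value = FCA price + origin terminal + freight + insurance = 87591.28 + 232.81 + 7435.28 + 400.00 = 95659.37
Import duty = 95659.37 × 9.8% = 9374.62
Buyer bears: origin terminal 232.81 + freight 7435.28 + insurance 400.00 + destination terminal 1257.65 + brokerage 421.40 + duty 9374.62 = 19121.76
Landed cost = invoice 87591.28 + 19121.76 = 106713.04

Total landed cost: USD 106713.04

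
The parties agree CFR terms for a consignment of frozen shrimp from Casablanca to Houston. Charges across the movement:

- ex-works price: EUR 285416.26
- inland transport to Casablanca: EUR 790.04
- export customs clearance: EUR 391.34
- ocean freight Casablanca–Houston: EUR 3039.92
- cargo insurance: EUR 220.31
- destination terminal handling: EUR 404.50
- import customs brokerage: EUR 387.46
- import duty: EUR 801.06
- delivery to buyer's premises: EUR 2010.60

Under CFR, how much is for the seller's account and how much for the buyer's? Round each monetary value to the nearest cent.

CFR: the seller pays costs through ocean freight to the destination port, but not insurance.
Seller's account: goods 285416.26 + inland to port 790.04 + export clearance 391.34 + freight 3039.92 = 289637.56
Buyer's account: insurance 220.31 + destination terminal 404.50 + brokerage 387.46 + duty 801.06 + delivery 2010.60 = 3823.93

Seller: EUR 289637.56; buyer: EUR 3823.93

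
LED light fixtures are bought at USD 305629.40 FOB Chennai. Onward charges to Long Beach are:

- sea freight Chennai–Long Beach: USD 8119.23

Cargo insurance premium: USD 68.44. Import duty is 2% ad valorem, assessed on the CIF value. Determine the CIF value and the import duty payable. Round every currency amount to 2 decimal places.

CIF value: USD 313817.07; import duty: USD 6276.34

CIF = FOB price + freight + insurance
CIF = 305629.40 + 8119.23 + 68.44 = 313817.07
Import duty = 313817.07 × 2% = 6276.34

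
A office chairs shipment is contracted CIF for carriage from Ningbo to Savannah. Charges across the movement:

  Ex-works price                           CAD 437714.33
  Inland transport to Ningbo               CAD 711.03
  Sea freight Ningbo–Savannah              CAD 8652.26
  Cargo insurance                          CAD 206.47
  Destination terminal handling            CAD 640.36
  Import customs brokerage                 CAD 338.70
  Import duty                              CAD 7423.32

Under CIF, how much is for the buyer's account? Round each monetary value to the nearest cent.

Buyer's account: CAD 8402.38

CIF: the seller pays costs through ocean freight and marine insurance to the destination port.
Seller's account: goods 437714.33 + inland to port 711.03 + freight 8652.26 + insurance 206.47 = 447284.09
Buyer's account: destination terminal 640.36 + brokerage 338.70 + duty 7423.32 = 8402.38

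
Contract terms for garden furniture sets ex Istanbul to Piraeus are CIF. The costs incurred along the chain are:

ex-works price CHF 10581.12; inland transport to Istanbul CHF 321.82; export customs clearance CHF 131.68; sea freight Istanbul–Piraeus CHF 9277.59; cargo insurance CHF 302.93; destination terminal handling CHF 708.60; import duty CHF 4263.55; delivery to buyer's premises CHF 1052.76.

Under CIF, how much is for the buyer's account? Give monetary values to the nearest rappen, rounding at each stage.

Buyer's account: CHF 6024.91

CIF: the seller pays costs through ocean freight and marine insurance to the destination port.
Seller's account: goods 10581.12 + inland to port 321.82 + export clearance 131.68 + freight 9277.59 + insurance 302.93 = 20615.14
Buyer's account: destination terminal 708.60 + duty 4263.55 + delivery 1052.76 = 6024.91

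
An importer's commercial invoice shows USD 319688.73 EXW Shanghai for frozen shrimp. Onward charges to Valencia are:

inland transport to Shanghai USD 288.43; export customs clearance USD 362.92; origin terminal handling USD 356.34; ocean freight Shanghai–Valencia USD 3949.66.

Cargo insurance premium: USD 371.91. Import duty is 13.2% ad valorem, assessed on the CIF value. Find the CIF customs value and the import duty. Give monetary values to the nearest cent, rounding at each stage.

CIF value: USD 325017.99; import duty: USD 42902.37

CIF = EXW price + pre-shipment costs + freight + insurance
CIF = 319688.73 + 288.43 + 362.92 + 356.34 + 3949.66 + 371.91 = 325017.99
Import duty = 325017.99 × 13.2% = 42902.37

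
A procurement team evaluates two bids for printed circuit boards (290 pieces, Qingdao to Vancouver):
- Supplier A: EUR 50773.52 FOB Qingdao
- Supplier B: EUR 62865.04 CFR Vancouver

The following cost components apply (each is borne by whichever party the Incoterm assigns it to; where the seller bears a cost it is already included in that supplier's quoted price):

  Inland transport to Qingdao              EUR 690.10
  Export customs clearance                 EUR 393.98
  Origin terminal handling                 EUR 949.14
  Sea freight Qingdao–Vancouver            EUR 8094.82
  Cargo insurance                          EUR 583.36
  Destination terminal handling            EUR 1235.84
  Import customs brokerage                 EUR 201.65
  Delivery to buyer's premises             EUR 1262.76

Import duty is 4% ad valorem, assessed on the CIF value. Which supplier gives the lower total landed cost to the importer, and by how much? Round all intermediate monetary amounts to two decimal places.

Supplier A (FOB):
CIF value = FOB price + freight + insurance = 50773.52 + 8094.82 + 583.36 = 59451.70
Import duty = 59451.70 × 4% = 2378.07
Buyer bears (A): 8094.82 + 583.36 + 1235.84 + 201.65 + 1262.76 = 11378.43
Landed cost (A) = invoice 50773.52 + 11378.43 + duty 2378.07 = 64530.02
Supplier B (CFR):
CIF value = CFR price + insurance = 62865.04 + 583.36 = 63448.40
Import duty = 63448.40 × 4% = 2537.94
Buyer bears (B): 583.36 + 1235.84 + 201.65 + 1262.76 = 3283.61
Landed cost (B) = invoice 62865.04 + 3283.61 + duty 2537.94 = 68686.59
Difference = |64530.02 − 68686.59| = 4156.57

Supplier A is cheaper by EUR 4156.57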